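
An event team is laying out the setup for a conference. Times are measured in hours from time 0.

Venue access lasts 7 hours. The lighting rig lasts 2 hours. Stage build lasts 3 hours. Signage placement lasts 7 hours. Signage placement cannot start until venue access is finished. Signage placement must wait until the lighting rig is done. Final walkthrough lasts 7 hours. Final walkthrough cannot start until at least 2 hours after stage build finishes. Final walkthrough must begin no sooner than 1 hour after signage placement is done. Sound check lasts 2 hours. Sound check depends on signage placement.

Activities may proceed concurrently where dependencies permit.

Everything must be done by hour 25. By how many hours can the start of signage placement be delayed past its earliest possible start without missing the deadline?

3

The lighting rig can start immediately at hour 0; it finishes at hour 2.
Venue access has no prerequisites, so it starts at hour 0 and finishes at hour 7.
Signage placement needs all of venue access (finishes hour 7); the lighting rig (finishes hour 2). That puts its earliest start at hour 7; it finishes at 7 + 7 = hour 14.

Working backward from the deadline:
Sound check must finish by hour 25; it takes 2 hours, so it must start by 25 − 2 = hour 23.
Final walkthrough must finish by hour 25; it takes 7 hours, so it must start by 25 − 7 = hour 18.
Signage placement has several dependents: sound check (must start by hour 23); final walkthrough (must start by hour 18, minus 1-hour gap → hour 17). The earliest of those limits is hour 17, so signage placement must start by 17 − 7 = hour 10.
So signage placement can start as early as hour 7 and as late as hour 10, giving 10 − 7 = 3 hours of slack.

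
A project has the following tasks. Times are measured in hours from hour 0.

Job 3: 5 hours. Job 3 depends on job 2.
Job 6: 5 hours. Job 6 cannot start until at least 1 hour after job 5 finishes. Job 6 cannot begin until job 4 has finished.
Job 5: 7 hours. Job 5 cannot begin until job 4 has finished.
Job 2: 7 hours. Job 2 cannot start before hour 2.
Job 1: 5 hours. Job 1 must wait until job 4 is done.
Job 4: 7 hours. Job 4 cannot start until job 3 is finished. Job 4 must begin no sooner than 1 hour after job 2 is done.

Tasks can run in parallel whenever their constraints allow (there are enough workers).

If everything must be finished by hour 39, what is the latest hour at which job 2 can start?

To finish by hour 39, job 1 (duration 5) must start no later than hour 34.
To finish by hour 39, job 6 (duration 5) must start no later than hour 34.
Job 5 has to be done before job 6 (must start by hour 34, minus 1-hour gap → hour 33). That means finishing by hour 33, i.e. starting by 33 − 7 = hour 26.
Job 4 must finish in time for job 1 (must start by hour 34); job 5 (must start by hour 26); job 6 (must start by hour 34). The tightest is hour 26, so job 4 must start by 26 − 7 = hour 19.
Job 3 feeds into job 4 (must start by hour 19); so job 3 must finish by hour 19 and therefore start by hour 14.
Job 2 has several dependents: job 3 (must start by hour 14); job 4 (must start by hour 19, minus 1-hour gap → hour 18). The earliest of those limits is hour 14, so job 2 must start by 14 − 7 = hour 7.

7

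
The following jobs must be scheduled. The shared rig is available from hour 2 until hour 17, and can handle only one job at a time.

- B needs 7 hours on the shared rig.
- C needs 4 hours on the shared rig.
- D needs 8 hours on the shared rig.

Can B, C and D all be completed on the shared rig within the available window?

The shared rig window is 17 − 2 = 15 hours.
Running back to back, the jobs need 7 + 4 + 8 = 19 hours on the shared rig.
Since 19 > 15, they cannot all fit.

No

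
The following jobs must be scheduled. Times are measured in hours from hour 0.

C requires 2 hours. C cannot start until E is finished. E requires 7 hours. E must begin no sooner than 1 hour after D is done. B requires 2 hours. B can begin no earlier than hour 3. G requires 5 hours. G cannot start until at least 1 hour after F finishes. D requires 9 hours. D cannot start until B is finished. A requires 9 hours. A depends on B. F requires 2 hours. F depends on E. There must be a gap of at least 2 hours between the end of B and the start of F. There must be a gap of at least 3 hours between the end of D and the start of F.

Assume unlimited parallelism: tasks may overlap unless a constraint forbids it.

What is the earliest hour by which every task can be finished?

30

After its own release at hour 3, B can start at hour 3 and finishes at hour 5.
D cannot begin until B (finishes hour 5). It runs from hour 5 to 5 + 9 = hour 14.
E waits on D (finishes hour 14, plus 1-hour gap → hour 15), so it starts at hour 15 and finishes at 15 + 7 = hour 22.
F needs all of E (finishes hour 22); B (finishes hour 5, plus 2-hour gap → hour 7); D (finishes hour 14, plus 3-hour gap → hour 17). That puts its earliest start at hour 22; it finishes at 22 + 2 = hour 24.
G waits on F (finishes hour 24, plus 1-hour gap → hour 25), so it starts at hour 25 and finishes at 25 + 5 = hour 30.
C waits on E (finishes hour 22), so it starts at hour 22 and finishes at 22 + 2 = hour 24.
A cannot begin until B (finishes hour 5). It runs from hour 5 to 5 + 9 = hour 14.
All tasks are finished once the last one completes. Finish times: A at 14, B at 5, C at 24, D at 14, E at 22, F at 24, G at 30. The latest is hour 30.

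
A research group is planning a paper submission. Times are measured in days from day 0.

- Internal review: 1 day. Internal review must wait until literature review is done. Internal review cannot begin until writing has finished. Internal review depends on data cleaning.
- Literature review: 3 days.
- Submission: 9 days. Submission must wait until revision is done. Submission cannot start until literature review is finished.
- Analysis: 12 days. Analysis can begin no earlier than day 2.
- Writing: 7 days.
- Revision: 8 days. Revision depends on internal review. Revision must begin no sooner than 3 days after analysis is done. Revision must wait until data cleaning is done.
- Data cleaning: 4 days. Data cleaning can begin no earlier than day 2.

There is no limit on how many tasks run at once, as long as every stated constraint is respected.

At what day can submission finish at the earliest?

Writing has no prerequisites, so it starts at day 0 and finishes at day 7.
Analysis cannot begin until its own release at day 2. It runs from day 2 to 2 + 12 = day 14.
Data cleaning waits on its own release at day 2, so it starts at day 2 and finishes at 2 + 4 = day 6.
Literature review has no prerequisites, so it starts at day 0 and finishes at day 3.
For internal review: literature review (finishes day 3); writing (finishes day 7); data cleaning (finishes day 6). Taking the maximum gives a start of day 7, and it finishes at 7 + 1 = day 8.
Revision has to wait for internal review (finishes day 8); analysis (finishes day 14, plus 3-day gap → day 17); data cleaning (finishes day 6). The latest of these is day 17, so revision runs day 17 to 17 + 8 = day 25.
Submission needs all of revision (finishes day 25); literature review (finishes day 3). That puts its earliest start at day 25; it finishes at 25 + 9 = day 34.

34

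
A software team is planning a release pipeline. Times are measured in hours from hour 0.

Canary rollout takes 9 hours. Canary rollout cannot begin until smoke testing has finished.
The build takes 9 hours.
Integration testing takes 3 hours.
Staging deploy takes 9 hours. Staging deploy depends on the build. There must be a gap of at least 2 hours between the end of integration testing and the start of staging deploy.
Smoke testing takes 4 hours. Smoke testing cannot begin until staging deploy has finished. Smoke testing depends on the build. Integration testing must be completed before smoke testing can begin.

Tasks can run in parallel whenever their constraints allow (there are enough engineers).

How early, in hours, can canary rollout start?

Integration testing can start immediately at hour 0; it finishes at hour 3.
The build has no prerequisites, so it starts at hour 0 and finishes at hour 9.
Staging deploy needs all of the build (finishes hour 9); integration testing (finishes hour 3, plus 2-hour gap → hour 5). That puts its earliest start at hour 9; it finishes at 9 + 9 = hour 18.
Smoke testing has to wait for staging deploy (finishes hour 18); the build (finishes hour 9); integration testing (finishes hour 3). The latest of these is hour 18, so smoke testing runs hour 18 to 18 + 4 = hour 22.
Canary rollout waits on smoke testing (finishes hour 22), so the earliest it can start is hour 22.

22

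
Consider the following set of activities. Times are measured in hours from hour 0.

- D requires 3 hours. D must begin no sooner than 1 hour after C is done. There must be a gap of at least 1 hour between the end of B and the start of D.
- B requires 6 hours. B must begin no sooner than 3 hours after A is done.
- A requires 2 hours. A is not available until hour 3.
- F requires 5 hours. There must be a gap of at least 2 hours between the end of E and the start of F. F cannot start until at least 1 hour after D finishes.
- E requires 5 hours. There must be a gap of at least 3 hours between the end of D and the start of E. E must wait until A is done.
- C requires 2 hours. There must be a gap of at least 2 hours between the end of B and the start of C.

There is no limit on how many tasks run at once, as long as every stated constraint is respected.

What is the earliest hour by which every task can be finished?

37

A waits on its own release at hour 3, so it starts at hour 3 and finishes at 3 + 2 = hour 5.
B cannot begin until A (finishes hour 5, plus 3-hour gap → hour 8). It runs from hour 8 to 8 + 6 = hour 14.
After B (finishes hour 14, plus 2-hour gap → hour 16), C can start at hour 16 and finishes at hour 18.
D needs all of C (finishes hour 18, plus 1-hour gap → hour 19); B (finishes hour 14, plus 1-hour gap → hour 15). That puts its earliest start at hour 19; it finishes at 19 + 3 = hour 22.
E cannot start until D (finishes hour 22, plus 3-hour gap → hour 25); A (finishes hour 5). The controlling bound is hour 25, so E finishes at 25 + 5 = hour 30.
For F: E (finishes hour 30, plus 2-hour gap → hour 32); D (finishes hour 22, plus 1-hour gap → hour 23). Taking the maximum gives a start of hour 32, and it finishes at 32 + 5 = hour 37.
All tasks are finished once the last one completes. Finish times: A at 5, B at 14, C at 18, D at 22, E at 30, F at 37. The latest is hour 37.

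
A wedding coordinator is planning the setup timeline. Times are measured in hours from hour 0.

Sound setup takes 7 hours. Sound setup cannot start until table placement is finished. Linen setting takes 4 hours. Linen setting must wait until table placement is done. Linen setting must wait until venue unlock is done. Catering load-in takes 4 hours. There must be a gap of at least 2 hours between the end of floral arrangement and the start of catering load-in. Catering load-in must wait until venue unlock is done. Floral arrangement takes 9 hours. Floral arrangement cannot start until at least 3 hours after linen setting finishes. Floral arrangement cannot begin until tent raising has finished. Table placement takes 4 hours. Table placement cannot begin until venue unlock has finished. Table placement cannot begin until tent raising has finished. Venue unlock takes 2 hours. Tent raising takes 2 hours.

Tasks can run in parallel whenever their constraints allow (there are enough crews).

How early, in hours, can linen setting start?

Tent raising has no prerequisites, so it starts at hour 0 and finishes at hour 2.
Nothing blocks venue unlock, so it runs from hour 0 to hour 2.
Table placement cannot start until venue unlock (finishes hour 2); tent raising (finishes hour 2). The controlling bound is hour 2, so table placement finishes at 2 + 4 = hour 6.
Linen setting waits on table placement (finishes hour 6); venue unlock (finishes hour 2). The latest of these is hour 6, which is the earliest linen setting can start.

6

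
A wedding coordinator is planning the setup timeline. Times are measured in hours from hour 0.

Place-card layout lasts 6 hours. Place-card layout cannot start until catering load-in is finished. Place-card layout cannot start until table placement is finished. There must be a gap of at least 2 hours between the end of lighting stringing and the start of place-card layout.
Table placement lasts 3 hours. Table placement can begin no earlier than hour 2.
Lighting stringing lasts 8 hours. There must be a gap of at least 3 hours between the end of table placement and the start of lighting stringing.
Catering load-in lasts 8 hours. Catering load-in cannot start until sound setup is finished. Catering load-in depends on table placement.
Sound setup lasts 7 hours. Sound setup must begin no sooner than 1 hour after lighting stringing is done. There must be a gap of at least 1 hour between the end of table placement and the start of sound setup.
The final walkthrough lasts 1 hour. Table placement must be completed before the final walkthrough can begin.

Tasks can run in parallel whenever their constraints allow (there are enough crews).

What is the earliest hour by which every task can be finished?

38

After its own release at hour 2, table placement can start at hour 2 and finishes at hour 5.
The final walkthrough waits on table placement (finishes hour 5), so it starts at hour 5 and finishes at 5 + 1 = hour 6.
Lighting stringing cannot begin until table placement (finishes hour 5, plus 3-hour gap → hour 8). It runs from hour 8 to 8 + 8 = hour 16.
Sound setup has to wait for lighting stringing (finishes hour 16, plus 1-hour gap → hour 17); table placement (finishes hour 5, plus 1-hour gap → hour 6). The latest of these is hour 17, so sound setup runs hour 17 to 17 + 7 = hour 24.
Catering load-in cannot start until sound setup (finishes hour 24); table placement (finishes hour 5). The controlling bound is hour 24, so catering load-in finishes at 24 + 8 = hour 32.
Place-card layout cannot start until catering load-in (finishes hour 32); table placement (finishes hour 5); lighting stringing (finishes hour 16, plus 2-hour gap → hour 18). The controlling bound is hour 32, so place-card layout finishes at 32 + 6 = hour 38.
All tasks are finished once the last one completes. Finish times: Table placement at 5, Lighting stringing at 16, Sound setup at 24, Catering load-in at 32, Place-card layout at 38, The final walkthrough at 6. The latest is hour 38.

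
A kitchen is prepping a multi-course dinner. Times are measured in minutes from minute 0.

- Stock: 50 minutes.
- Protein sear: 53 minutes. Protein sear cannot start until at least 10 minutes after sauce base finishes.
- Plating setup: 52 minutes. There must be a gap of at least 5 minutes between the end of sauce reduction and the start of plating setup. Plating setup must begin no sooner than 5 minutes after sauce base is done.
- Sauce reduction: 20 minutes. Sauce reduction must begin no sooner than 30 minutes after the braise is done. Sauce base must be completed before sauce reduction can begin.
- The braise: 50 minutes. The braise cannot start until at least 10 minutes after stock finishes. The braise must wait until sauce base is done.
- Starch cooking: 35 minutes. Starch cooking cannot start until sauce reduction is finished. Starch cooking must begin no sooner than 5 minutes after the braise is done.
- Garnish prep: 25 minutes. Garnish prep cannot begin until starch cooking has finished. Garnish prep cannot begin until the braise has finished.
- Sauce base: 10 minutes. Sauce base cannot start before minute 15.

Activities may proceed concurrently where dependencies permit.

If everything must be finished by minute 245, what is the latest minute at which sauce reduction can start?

To finish by minute 245, garnish prep (duration 25) must start no later than minute 220.
Since garnish prep (must start by minute 220) depends on it, starch cooking must finish by minute 220. Backing off its 35-minute duration gives a latest start of minute 185.
To finish by minute 245, plating setup (duration 52) must start no later than minute 193.
Sauce reduction feeds starch cooking (must start by minute 185); plating setup (must start by minute 193, minus 5-minute gap → minute 188). Taking the minimum, sauce reduction must finish by minute 185 and start by 185 − 20 = minute 165.

165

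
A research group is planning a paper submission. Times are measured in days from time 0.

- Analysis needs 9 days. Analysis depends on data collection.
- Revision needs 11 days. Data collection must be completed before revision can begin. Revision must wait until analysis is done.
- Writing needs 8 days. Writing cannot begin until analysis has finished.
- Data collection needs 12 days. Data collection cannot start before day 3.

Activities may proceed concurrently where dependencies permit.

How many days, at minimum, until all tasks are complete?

35

Data collection cannot begin until its own release at day 3. It runs from day 3 to 3 + 12 = day 15.
After data collection (finishes day 15), analysis can start at day 15 and finishes at day 24.
Revision cannot start until data collection (finishes day 15); analysis (finishes day 24). The controlling bound is day 24, so revision finishes at 24 + 11 = day 35.
After analysis (finishes day 24), writing can start at day 24 and finishes at day 32.
All tasks are finished once the last one completes. Finish times: Data collection at 15, Analysis at 24, Writing at 32, Revision at 35. The latest is day 35.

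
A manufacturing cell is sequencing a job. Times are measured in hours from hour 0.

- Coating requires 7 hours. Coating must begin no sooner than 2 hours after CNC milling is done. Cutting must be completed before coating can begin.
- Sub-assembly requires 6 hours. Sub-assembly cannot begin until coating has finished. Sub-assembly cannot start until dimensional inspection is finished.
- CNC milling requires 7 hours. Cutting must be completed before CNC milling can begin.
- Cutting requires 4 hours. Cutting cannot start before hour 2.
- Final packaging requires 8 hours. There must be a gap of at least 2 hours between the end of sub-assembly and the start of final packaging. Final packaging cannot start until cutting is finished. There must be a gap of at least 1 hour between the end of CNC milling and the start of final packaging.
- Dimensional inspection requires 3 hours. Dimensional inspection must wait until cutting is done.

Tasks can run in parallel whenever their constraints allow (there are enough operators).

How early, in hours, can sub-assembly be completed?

28

Cutting waits on its own release at hour 2, so it starts at hour 2 and finishes at 2 + 4 = hour 6.
Dimensional inspection cannot begin until cutting (finishes hour 6). It runs from hour 6 to 6 + 3 = hour 9.
CNC milling waits on cutting (finishes hour 6), so it starts at hour 6 and finishes at 6 + 7 = hour 13.
Coating has to wait for CNC milling (finishes hour 13, plus 2-hour gap → hour 15); cutting (finishes hour 6). The latest of these is hour 15, so coating runs hour 15 to 15 + 7 = hour 22.
Sub-assembly needs all of coating (finishes hour 22); dimensional inspection (finishes hour 9). That puts its earliest start at hour 22; it finishes at 22 + 6 = hour 28.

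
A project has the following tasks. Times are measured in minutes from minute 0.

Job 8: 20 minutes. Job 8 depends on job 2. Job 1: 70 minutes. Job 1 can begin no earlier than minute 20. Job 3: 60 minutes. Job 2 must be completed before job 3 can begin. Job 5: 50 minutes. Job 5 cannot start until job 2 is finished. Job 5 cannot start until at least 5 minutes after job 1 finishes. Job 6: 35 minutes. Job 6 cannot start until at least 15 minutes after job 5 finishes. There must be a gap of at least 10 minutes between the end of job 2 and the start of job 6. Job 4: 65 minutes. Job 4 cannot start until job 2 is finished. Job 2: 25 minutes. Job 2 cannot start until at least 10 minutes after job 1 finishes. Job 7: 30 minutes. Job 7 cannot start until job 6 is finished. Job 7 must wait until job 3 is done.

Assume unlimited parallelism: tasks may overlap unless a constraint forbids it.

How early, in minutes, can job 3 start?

After its own release at minute 20, job 1 can start at minute 20 and finishes at minute 90.
Job 2 cannot begin until job 1 (finishes minute 90, plus 10-minute gap → minute 100). It runs from minute 100 to 100 + 25 = minute 125.
Job 3 waits on job 2 (finishes minute 125), so the earliest it can start is minute 125.

125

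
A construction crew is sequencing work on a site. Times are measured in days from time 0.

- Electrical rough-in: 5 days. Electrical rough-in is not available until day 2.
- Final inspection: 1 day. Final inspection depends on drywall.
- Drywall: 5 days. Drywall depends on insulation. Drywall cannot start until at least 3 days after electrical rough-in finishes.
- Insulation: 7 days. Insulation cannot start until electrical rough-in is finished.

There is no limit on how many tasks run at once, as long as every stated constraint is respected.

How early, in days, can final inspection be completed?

20

Electrical rough-in waits on its own release at day 2, so it starts at day 2 and finishes at 2 + 5 = day 7.
Insulation cannot begin until electrical rough-in (finishes day 7). It runs from day 7 to 7 + 7 = day 14.
Drywall needs all of insulation (finishes day 14); electrical rough-in (finishes day 7, plus 3-day gap → day 10). That puts its earliest start at day 14; it finishes at 14 + 5 = day 19.
Final inspection waits on drywall (finishes day 19), so it starts at day 19 and finishes at 19 + 1 = day 20.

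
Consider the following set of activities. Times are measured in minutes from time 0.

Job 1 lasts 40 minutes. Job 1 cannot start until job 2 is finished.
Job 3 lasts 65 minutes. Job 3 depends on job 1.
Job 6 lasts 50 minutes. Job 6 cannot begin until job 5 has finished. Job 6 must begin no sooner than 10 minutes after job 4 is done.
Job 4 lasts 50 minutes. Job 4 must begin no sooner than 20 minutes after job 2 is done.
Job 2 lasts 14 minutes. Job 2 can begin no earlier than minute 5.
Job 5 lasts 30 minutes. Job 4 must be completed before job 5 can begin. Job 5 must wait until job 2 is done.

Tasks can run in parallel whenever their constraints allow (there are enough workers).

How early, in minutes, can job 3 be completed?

Job 2 cannot begin until its own release at minute 5. It runs from minute 5 to 5 + 14 = minute 19.
Job 1 waits on job 2 (finishes minute 19), so it starts at minute 19 and finishes at 19 + 40 = minute 59.
After job 1 (finishes minute 59), job 3 can start at minute 59 and finishes at minute 124.

124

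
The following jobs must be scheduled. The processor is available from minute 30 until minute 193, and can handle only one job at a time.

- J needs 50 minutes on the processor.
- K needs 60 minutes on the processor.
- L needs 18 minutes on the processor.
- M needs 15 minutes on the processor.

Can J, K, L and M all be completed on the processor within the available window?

Yes

The processor window is 193 − 30 = 163 minutes.
Running back to back, the jobs need 50 + 60 + 18 + 15 = 143 minutes on the processor.
Since 143 ≤ 163, they fit within the window.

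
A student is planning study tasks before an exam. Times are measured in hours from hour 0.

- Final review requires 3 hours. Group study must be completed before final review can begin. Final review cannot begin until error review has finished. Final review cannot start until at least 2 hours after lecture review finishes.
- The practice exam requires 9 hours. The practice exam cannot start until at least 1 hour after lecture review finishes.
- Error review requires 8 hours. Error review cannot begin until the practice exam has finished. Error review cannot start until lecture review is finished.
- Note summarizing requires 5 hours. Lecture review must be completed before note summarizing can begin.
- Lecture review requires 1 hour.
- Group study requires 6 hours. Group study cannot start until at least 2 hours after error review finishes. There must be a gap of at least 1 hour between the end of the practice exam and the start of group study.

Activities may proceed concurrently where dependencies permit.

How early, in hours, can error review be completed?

19

Lecture review can start immediately at hour 0; it finishes at hour 1.
The practice exam waits on lecture review (finishes hour 1, plus 1-hour gap → hour 2), so it starts at hour 2 and finishes at 2 + 9 = hour 11.
For error review: the practice exam (finishes hour 11); lecture review (finishes hour 1). Taking the maximum gives a start of hour 11, and it finishes at 11 + 8 = hour 19.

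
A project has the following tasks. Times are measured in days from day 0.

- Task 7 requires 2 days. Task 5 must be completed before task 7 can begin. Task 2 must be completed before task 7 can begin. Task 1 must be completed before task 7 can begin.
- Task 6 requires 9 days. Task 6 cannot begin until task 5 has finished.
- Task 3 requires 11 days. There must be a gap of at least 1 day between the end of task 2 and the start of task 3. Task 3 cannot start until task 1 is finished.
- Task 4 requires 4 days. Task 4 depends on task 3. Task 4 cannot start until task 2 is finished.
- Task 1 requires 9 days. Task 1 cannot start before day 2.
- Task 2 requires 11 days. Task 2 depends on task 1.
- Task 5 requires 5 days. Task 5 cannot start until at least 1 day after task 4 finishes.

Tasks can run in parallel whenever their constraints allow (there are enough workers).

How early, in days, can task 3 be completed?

34

Task 1 cannot begin until its own release at day 2. It runs from day 2 to 2 + 9 = day 11.
Task 2 cannot begin until task 1 (finishes day 11). It runs from day 11 to 11 + 11 = day 22.
Task 3 cannot start until task 2 (finishes day 22, plus 1-day gap → day 23); task 1 (finishes day 11). The controlling bound is day 23, so task 3 finishes at 23 + 11 = day 34.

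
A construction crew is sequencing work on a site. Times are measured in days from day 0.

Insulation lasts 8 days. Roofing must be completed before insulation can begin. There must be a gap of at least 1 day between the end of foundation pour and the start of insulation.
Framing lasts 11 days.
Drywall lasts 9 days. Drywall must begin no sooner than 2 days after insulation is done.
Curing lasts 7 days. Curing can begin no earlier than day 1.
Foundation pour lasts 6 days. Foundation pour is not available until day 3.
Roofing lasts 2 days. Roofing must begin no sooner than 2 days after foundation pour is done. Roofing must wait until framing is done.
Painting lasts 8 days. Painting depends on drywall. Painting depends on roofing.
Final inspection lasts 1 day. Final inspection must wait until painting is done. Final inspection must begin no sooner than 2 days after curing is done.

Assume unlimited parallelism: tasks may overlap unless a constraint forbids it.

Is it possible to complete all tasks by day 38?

Framing has no prerequisites, so it starts at day 0 and finishes at day 11.
After its own release at day 1, curing can start at day 1 and finishes at day 8.
Foundation pour cannot begin until its own release at day 3. It runs from day 3 to 3 + 6 = day 9.
Roofing needs all of foundation pour (finishes day 9, plus 2-day gap → day 11); framing (finishes day 11). That puts its earliest start at day 11; it finishes at 11 + 2 = day 13.
Insulation cannot start until roofing (finishes day 13); foundation pour (finishes day 9, plus 1-day gap → day 10). The controlling bound is day 13, so insulation finishes at 13 + 8 = day 21.
Drywall cannot begin until insulation (finishes day 21, plus 2-day gap → day 23). It runs from day 23 to 23 + 9 = day 32.
Painting has to wait for drywall (finishes day 32); roofing (finishes day 13). The latest of these is day 32, so painting runs day 32 to 32 + 8 = day 40.
Final inspection needs all of painting (finishes day 40); curing (finishes day 8, plus 2-day gap → day 10). That puts its earliest start at day 40; it finishes at 40 + 1 = day 41.
The earliest everything can be done is day 41, which is after the deadline of 38, so it is not possible.

No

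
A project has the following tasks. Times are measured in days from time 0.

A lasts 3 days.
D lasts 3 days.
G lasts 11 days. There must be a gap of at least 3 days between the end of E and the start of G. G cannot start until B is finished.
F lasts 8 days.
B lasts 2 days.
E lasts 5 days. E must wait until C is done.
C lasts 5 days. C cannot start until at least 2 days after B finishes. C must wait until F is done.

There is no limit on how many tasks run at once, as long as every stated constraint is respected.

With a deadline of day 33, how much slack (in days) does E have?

1

F has no prerequisites, so it starts at day 0 and finishes at day 8.
B has no prerequisites, so it starts at day 0 and finishes at day 2.
C cannot start until B (finishes day 2, plus 2-day gap → day 4); F (finishes day 8). The controlling bound is day 8, so C finishes at 8 + 5 = day 13.
After C (finishes day 13), E can start at day 13 and finishes at day 18.

Working backward from the deadline:
G must finish by day 33; it takes 11 days, so it must start by 33 − 11 = day 22.
E has to be done before G (must start by day 22, minus 3-day gap → day 19). That means finishing by day 19, i.e. starting by 19 − 5 = day 14.
So E can start as early as day 13 and as late as day 14, giving 14 − 13 = 1 day of slack.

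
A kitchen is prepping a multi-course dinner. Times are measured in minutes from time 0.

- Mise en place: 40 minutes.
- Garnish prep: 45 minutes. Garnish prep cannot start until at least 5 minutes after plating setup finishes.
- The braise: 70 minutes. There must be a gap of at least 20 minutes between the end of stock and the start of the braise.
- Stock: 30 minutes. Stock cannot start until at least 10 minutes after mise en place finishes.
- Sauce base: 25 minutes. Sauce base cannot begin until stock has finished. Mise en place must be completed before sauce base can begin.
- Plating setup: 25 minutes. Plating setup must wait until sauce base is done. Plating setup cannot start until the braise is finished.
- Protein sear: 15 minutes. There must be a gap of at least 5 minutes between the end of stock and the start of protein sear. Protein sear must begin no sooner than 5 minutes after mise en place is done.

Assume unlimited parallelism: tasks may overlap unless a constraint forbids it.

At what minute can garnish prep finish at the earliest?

245

Mise en place can start immediately at minute 0; it finishes at minute 40.
After mise en place (finishes minute 40, plus 10-minute gap → minute 50), stock can start at minute 50 and finishes at minute 80.
The braise waits on stock (finishes minute 80, plus 20-minute gap → minute 100), so it starts at minute 100 and finishes at 100 + 70 = minute 170.
Sauce base has to wait for stock (finishes minute 80); mise en place (finishes minute 40). The latest of these is minute 80, so sauce base runs minute 80 to 80 + 25 = minute 105.
Plating setup cannot start until sauce base (finishes minute 105); the braise (finishes minute 170). The controlling bound is minute 170, so plating setup finishes at 170 + 25 = minute 195.
After plating setup (finishes minute 195, plus 5-minute gap → minute 200), garnish prep can start at minute 200 and finishes at minute 245.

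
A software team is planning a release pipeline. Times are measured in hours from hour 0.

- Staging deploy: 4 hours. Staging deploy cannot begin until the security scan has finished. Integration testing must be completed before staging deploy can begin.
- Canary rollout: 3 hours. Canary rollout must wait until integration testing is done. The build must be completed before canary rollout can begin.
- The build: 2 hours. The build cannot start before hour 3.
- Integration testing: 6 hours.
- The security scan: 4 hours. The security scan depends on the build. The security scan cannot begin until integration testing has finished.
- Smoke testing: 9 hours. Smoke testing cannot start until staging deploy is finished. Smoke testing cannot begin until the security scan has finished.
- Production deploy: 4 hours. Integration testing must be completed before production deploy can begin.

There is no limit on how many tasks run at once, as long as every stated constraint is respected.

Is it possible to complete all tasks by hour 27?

Integration testing can start immediately at hour 0; it finishes at hour 6.
Production deploy cannot begin until integration testing (finishes hour 6). It runs from hour 6 to 6 + 4 = hour 10.
After its own release at hour 3, the build can start at hour 3 and finishes at hour 5.
Canary rollout has to wait for integration testing (finishes hour 6); the build (finishes hour 5). The latest of these is hour 6, so canary rollout runs hour 6 to 6 + 3 = hour 9.
The security scan needs all of the build (finishes hour 5); integration testing (finishes hour 6). That puts its earliest start at hour 6; it finishes at 6 + 4 = hour 10.
Staging deploy has to wait for the security scan (finishes hour 10); integration testing (finishes hour 6). The latest of these is hour 10, so staging deploy runs hour 10 to 10 + 4 = hour 14.
For smoke testing: staging deploy (finishes hour 14); the security scan (finishes hour 10). Taking the maximum gives a start of hour 14, and it finishes at 14 + 9 = hour 23.
Every task is finished by hour 23, which is no later than the deadline of 27, so the schedule is feasible.

Yes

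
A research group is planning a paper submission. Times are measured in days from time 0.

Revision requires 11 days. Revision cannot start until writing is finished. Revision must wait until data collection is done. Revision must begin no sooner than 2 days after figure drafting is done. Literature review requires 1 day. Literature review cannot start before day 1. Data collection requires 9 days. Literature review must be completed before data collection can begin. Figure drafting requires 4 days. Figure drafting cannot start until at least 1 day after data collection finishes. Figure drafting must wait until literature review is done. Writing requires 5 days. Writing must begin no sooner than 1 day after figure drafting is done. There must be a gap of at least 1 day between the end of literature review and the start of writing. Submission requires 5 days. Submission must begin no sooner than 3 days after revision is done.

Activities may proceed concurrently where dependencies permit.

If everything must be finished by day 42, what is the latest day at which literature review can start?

Submission must finish by day 42; it takes 5 days, so it must start by 42 − 5 = day 37.
Since submission (must start by day 37, minus 3-day gap → day 34) depends on it, revision must finish by day 34. Backing off its 11-day duration gives a latest start of day 23.
Since revision (must start by day 23) depends on it, writing must finish by day 23. Backing off its 5-day duration gives a latest start of day 18.
Figure drafting has several dependents: writing (must start by day 18, minus 1-day gap → day 17); revision (must start by day 23, minus 2-day gap → day 21). The earliest of those limits is day 17, so figure drafting must start by 17 − 4 = day 13.
Data collection must finish in time for figure drafting (must start by day 13, minus 1-day gap → day 12); revision (must start by day 23). The tightest is day 12, so data collection must start by 12 − 9 = day 3.
Literature review must finish in time for data collection (must start by day 3); figure drafting (must start by day 13); writing (must start by day 18, minus 1-day gap → day 17). The tightest is day 3, so literature review must start by 3 − 1 = day 2.

2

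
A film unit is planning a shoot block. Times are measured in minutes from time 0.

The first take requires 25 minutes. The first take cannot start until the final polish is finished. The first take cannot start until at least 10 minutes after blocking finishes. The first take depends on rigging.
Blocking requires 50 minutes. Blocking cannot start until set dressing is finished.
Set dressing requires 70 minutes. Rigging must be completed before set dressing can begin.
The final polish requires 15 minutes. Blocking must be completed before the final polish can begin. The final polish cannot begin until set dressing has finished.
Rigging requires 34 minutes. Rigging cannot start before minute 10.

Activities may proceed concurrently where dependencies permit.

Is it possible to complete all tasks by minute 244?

After its own release at minute 10, rigging can start at minute 10 and finishes at minute 44.
After rigging (finishes minute 44), set dressing can start at minute 44 and finishes at minute 114.
Blocking waits on set dressing (finishes minute 114), so it starts at minute 114 and finishes at 114 + 50 = minute 164.
The final polish cannot start until blocking (finishes minute 164); set dressing (finishes minute 114). The controlling bound is minute 164, so the final polish finishes at 164 + 15 = minute 179.
For the first take: the final polish (finishes minute 179); blocking (finishes minute 164, plus 10-minute gap → minute 174); rigging (finishes minute 44). Taking the maximum gives a start of minute 179, and it finishes at 179 + 25 = minute 204.
Every task is finished by minute 204, which is no later than the deadline of 244, so the schedule is feasible.

Yes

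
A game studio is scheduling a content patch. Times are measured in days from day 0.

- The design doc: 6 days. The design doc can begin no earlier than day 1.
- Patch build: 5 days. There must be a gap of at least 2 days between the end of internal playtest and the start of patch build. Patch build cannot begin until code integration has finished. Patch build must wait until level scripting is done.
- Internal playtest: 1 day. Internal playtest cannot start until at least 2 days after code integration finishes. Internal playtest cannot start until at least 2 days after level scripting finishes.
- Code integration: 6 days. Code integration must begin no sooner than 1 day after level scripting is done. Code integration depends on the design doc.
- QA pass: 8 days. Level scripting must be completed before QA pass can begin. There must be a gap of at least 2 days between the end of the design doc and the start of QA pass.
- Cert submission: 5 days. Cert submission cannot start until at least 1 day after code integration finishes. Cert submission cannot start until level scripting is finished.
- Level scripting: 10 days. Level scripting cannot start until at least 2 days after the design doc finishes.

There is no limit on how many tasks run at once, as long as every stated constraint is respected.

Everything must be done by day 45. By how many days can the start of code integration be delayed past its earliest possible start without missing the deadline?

9

The design doc cannot begin until its own release at day 1. It runs from day 1 to 1 + 6 = day 7.
After the design doc (finishes day 7, plus 2-day gap → day 9), level scripting can start at day 9 and finishes at day 19.
Code integration needs all of level scripting (finishes day 19, plus 1-day gap → day 20); the design doc (finishes day 7). That puts its earliest start at day 20; it finishes at 20 + 6 = day 26.

Working backward from the deadline:
Nothing follows patch build; the deadline of day 45 is its only limit. It must start by 45 − 5 = day 40.
Since patch build (must start by day 40, minus 2-day gap → day 38) depends on it, internal playtest must finish by day 38. Backing off its 1-day duration gives a latest start of day 37.
Nothing follows cert submission; the deadline of day 45 is its only limit. It must start by 45 − 5 = day 40.
Code integration must finish in time for internal playtest (must start by day 37, minus 2-day gap → day 35); cert submission (must start by day 40, minus 1-day gap → day 39); patch build (must start by day 40). The tightest is day 35, so code integration must start by 35 − 6 = day 29.
So code integration can start as early as day 20 and as late as day 29, giving 29 − 20 = 9 days of slack.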